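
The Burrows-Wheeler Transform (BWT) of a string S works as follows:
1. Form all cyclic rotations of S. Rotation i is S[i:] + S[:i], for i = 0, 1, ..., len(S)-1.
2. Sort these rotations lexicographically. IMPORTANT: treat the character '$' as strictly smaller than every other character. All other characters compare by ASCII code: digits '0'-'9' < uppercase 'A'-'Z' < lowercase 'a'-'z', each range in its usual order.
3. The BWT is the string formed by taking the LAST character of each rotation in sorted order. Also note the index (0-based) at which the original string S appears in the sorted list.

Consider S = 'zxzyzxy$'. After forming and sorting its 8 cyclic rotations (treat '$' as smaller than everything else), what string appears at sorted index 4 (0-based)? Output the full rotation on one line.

Answer: yzxy$zxz

Derivation:
All 8 rotations (rotation i = S[i:]+S[:i]):
  rot[0] = zxzyzxy$
  rot[1] = xzyzxy$z
  rot[2] = zyzxy$zx
  rot[3] = yzxy$zxz
  rot[4] = zxy$zxzy
  rot[5] = xy$zxzyz
  rot[6] = y$zxzyzx
  rot[7] = $zxzyzxy
Sorted (with $ < everything):
  sorted[0] = $zxzyzxy
  sorted[1] = xy$zxzyz
  sorted[2] = xzyzxy$z
  sorted[3] = y$zxzyzx
  sorted[4] = yzxy$zxz
  sorted[5] = zxy$zxzy
  sorted[6] = zxzyzxy$
  sorted[7] = zyzxy$zx
sorted[4] = yzxy$zxz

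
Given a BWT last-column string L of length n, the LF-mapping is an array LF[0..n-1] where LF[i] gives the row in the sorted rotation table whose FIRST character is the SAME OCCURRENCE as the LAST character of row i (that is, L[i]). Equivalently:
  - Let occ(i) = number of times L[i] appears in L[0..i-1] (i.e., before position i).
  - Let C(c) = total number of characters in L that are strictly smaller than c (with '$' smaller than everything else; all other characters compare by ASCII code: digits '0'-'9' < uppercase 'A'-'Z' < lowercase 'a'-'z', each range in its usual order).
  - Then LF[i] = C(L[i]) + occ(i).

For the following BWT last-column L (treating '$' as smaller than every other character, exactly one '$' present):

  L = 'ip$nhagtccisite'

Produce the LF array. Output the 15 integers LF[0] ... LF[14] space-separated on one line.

Char counts: '$':1, 'a':1, 'c':2, 'e':1, 'g':1, 'h':1, 'i':3, 'n':1, 'p':1, 's':1, 't':2
C (first-col start): C('$')=0, C('a')=1, C('c')=2, C('e')=4, C('g')=5, C('h')=6, C('i')=7, C('n')=10, C('p')=11, C('s')=12, C('t')=13
L[0]='i': occ=0, LF[0]=C('i')+0=7+0=7
L[1]='p': occ=0, LF[1]=C('p')+0=11+0=11
L[2]='$': occ=0, LF[2]=C('$')+0=0+0=0
L[3]='n': occ=0, LF[3]=C('n')+0=10+0=10
L[4]='h': occ=0, LF[4]=C('h')+0=6+0=6
L[5]='a': occ=0, LF[5]=C('a')+0=1+0=1
L[6]='g': occ=0, LF[6]=C('g')+0=5+0=5
L[7]='t': occ=0, LF[7]=C('t')+0=13+0=13
L[8]='c': occ=0, LF[8]=C('c')+0=2+0=2
L[9]='c': occ=1, LF[9]=C('c')+1=2+1=3
L[10]='i': occ=1, LF[10]=C('i')+1=7+1=8
L[11]='s': occ=0, LF[11]=C('s')+0=12+0=12
L[12]='i': occ=2, LF[12]=C('i')+2=7+2=9
L[13]='t': occ=1, LF[13]=C('t')+1=13+1=14
L[14]='e': occ=0, LF[14]=C('e')+0=4+0=4

Answer: 7 11 0 10 6 1 5 13 2 3 8 12 9 14 4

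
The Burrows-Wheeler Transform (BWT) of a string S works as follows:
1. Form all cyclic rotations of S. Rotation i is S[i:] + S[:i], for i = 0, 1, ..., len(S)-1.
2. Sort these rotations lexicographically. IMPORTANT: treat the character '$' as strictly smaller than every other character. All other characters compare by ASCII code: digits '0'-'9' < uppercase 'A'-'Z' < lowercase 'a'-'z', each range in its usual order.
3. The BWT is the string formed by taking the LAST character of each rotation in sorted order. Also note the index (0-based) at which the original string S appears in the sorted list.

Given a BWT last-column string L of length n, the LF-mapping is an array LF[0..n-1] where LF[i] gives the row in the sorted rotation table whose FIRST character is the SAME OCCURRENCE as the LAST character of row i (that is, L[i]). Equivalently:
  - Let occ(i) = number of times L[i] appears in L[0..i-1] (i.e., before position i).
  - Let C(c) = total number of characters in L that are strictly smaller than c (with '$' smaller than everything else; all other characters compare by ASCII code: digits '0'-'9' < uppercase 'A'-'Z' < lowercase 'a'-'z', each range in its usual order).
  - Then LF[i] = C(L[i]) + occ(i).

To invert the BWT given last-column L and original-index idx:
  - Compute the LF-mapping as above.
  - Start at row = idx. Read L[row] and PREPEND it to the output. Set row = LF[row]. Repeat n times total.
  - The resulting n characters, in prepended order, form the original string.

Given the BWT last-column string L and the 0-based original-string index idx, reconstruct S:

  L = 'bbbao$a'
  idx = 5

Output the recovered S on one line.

Answer: baobab$

Derivation:
LF mapping: 3 4 5 1 6 0 2
Walk LF starting at row 5, prepending L[row]:
  step 1: row=5, L[5]='$', prepend. Next row=LF[5]=0
  step 2: row=0, L[0]='b', prepend. Next row=LF[0]=3
  step 3: row=3, L[3]='a', prepend. Next row=LF[3]=1
  step 4: row=1, L[1]='b', prepend. Next row=LF[1]=4
  step 5: row=4, L[4]='o', prepend. Next row=LF[4]=6
  step 6: row=6, L[6]='a', prepend. Next row=LF[6]=2
  step 7: row=2, L[2]='b', prepend. Next row=LF[2]=5
Reversed output: baobab$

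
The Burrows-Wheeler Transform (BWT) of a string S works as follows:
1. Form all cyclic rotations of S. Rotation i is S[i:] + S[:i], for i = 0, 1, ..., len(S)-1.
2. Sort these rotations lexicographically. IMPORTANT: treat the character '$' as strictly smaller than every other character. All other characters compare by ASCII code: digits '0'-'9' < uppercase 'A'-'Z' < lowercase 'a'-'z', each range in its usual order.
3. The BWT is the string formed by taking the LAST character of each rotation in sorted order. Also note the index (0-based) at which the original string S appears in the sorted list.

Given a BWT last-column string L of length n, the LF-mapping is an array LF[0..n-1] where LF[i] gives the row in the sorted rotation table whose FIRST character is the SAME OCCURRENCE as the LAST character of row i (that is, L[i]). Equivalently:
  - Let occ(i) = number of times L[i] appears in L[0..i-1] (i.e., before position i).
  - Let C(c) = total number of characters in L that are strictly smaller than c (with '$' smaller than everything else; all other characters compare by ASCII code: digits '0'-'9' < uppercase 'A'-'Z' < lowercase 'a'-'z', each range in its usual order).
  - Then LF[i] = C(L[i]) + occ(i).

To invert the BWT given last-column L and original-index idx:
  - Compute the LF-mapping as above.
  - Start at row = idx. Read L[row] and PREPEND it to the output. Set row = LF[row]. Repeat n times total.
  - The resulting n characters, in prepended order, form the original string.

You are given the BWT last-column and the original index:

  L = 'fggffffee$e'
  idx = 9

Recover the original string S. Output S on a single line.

LF mapping: 4 9 10 5 6 7 8 1 2 0 3
Walk LF starting at row 9, prepending L[row]:
  step 1: row=9, L[9]='$', prepend. Next row=LF[9]=0
  step 2: row=0, L[0]='f', prepend. Next row=LF[0]=4
  step 3: row=4, L[4]='f', prepend. Next row=LF[4]=6
  step 4: row=6, L[6]='f', prepend. Next row=LF[6]=8
  step 5: row=8, L[8]='e', prepend. Next row=LF[8]=2
  step 6: row=2, L[2]='g', prepend. Next row=LF[2]=10
  step 7: row=10, L[10]='e', prepend. Next row=LF[10]=3
  step 8: row=3, L[3]='f', prepend. Next row=LF[3]=5
  step 9: row=5, L[5]='f', prepend. Next row=LF[5]=7
  step 10: row=7, L[7]='e', prepend. Next row=LF[7]=1
  step 11: row=1, L[1]='g', prepend. Next row=LF[1]=9
Reversed output: geffegefff$

Answer: geffegefff$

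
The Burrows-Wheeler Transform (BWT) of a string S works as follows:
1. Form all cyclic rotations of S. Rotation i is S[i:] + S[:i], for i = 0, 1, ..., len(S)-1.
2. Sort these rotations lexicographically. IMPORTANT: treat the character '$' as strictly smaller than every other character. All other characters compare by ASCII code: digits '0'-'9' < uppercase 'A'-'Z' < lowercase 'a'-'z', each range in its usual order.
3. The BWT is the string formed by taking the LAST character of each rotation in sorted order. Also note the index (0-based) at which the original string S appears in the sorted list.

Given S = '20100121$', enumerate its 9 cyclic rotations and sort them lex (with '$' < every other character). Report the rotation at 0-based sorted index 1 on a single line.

Answer: 00121$201

Derivation:
All 9 rotations (rotation i = S[i:]+S[:i]):
  rot[0] = 20100121$
  rot[1] = 0100121$2
  rot[2] = 100121$20
  rot[3] = 00121$201
  rot[4] = 0121$2010
  rot[5] = 121$20100
  rot[6] = 21$201001
  rot[7] = 1$2010012
  rot[8] = $20100121
Sorted (with $ < everything):
  sorted[0] = $20100121
  sorted[1] = 00121$201
  sorted[2] = 0100121$2
  sorted[3] = 0121$2010
  sorted[4] = 1$2010012
  sorted[5] = 100121$20
  sorted[6] = 121$20100
  sorted[7] = 20100121$
  sorted[8] = 21$201001
sorted[1] = 00121$201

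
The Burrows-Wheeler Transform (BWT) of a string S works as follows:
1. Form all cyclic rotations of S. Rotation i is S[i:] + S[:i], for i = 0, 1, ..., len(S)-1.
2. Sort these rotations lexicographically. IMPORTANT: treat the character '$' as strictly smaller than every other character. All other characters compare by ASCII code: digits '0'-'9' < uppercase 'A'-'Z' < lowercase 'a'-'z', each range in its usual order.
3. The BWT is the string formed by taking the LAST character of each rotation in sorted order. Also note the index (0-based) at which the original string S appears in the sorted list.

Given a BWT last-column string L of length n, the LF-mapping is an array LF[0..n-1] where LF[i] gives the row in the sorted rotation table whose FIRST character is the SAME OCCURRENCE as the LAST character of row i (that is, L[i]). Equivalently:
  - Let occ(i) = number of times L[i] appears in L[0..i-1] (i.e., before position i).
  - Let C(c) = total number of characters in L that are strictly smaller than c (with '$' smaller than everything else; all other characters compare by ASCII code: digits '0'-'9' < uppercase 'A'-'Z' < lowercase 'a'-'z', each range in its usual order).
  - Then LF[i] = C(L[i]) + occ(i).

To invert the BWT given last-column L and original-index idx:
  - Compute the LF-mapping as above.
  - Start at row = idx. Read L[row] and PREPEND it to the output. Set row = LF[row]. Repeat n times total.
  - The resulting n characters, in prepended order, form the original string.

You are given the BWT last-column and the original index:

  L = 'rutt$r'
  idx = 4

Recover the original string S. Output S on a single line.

Answer: ttrur$

Derivation:
LF mapping: 1 5 3 4 0 2
Walk LF starting at row 4, prepending L[row]:
  step 1: row=4, L[4]='$', prepend. Next row=LF[4]=0
  step 2: row=0, L[0]='r', prepend. Next row=LF[0]=1
  step 3: row=1, L[1]='u', prepend. Next row=LF[1]=5
  step 4: row=5, L[5]='r', prepend. Next row=LF[5]=2
  step 5: row=2, L[2]='t', prepend. Next row=LF[2]=3
  step 6: row=3, L[3]='t', prepend. Next row=LF[3]=4
Reversed output: ttrur$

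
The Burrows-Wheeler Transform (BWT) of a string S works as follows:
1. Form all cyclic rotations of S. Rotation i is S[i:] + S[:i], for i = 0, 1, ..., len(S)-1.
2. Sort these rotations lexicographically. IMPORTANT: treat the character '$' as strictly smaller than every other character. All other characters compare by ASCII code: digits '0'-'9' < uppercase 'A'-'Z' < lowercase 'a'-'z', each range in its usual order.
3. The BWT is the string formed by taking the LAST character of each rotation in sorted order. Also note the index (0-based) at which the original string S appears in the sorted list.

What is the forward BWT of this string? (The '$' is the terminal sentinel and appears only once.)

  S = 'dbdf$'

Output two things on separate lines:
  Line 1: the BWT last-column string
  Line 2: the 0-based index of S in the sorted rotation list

All 5 rotations (rotation i = S[i:]+S[:i]):
  rot[0] = dbdf$
  rot[1] = bdf$d
  rot[2] = df$db
  rot[3] = f$dbd
  rot[4] = $dbdf
Sorted (with $ < everything):
  sorted[0] = $dbdf  (last char: 'f')
  sorted[1] = bdf$d  (last char: 'd')
  sorted[2] = dbdf$  (last char: '$')
  sorted[3] = df$db  (last char: 'b')
  sorted[4] = f$dbd  (last char: 'd')
Last column: fd$bd
Original string S is at sorted index 2

Answer: fd$bd
2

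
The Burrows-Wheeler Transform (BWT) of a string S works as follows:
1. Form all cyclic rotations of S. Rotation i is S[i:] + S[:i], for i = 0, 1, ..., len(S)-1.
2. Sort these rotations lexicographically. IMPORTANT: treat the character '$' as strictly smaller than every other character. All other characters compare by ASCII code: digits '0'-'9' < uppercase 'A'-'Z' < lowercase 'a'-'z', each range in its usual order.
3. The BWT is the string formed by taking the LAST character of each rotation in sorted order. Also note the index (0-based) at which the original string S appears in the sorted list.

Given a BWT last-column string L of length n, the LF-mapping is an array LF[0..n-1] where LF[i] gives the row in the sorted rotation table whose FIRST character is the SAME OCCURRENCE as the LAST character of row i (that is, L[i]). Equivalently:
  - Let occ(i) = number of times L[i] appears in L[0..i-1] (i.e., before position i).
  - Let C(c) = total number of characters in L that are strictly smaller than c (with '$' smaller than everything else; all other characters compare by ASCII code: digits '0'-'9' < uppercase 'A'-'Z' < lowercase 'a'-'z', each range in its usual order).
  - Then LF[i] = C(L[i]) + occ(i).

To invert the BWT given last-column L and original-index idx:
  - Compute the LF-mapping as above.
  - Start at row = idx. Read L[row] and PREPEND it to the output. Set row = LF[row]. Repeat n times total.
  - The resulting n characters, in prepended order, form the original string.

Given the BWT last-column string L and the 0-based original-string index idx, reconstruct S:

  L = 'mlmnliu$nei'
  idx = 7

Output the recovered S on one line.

LF mapping: 6 4 7 8 5 2 10 0 9 1 3
Walk LF starting at row 7, prepending L[row]:
  step 1: row=7, L[7]='$', prepend. Next row=LF[7]=0
  step 2: row=0, L[0]='m', prepend. Next row=LF[0]=6
  step 3: row=6, L[6]='u', prepend. Next row=LF[6]=10
  step 4: row=10, L[10]='i', prepend. Next row=LF[10]=3
  step 5: row=3, L[3]='n', prepend. Next row=LF[3]=8
  step 6: row=8, L[8]='n', prepend. Next row=LF[8]=9
  step 7: row=9, L[9]='e', prepend. Next row=LF[9]=1
  step 8: row=1, L[1]='l', prepend. Next row=LF[1]=4
  step 9: row=4, L[4]='l', prepend. Next row=LF[4]=5
  step 10: row=5, L[5]='i', prepend. Next row=LF[5]=2
  step 11: row=2, L[2]='m', prepend. Next row=LF[2]=7
Reversed output: millennium$

Answer: millennium$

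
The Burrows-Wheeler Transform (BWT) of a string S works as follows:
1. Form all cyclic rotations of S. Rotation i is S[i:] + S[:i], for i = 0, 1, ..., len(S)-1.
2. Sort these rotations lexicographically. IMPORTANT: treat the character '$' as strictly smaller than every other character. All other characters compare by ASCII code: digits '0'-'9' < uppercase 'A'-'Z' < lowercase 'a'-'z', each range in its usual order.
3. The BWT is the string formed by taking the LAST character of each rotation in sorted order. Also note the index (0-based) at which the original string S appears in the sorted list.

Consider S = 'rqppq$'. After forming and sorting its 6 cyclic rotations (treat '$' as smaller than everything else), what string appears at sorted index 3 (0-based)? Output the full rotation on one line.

Answer: q$rqpp

Derivation:
All 6 rotations (rotation i = S[i:]+S[:i]):
  rot[0] = rqppq$
  rot[1] = qppq$r
  rot[2] = ppq$rq
  rot[3] = pq$rqp
  rot[4] = q$rqpp
  rot[5] = $rqppq
Sorted (with $ < everything):
  sorted[0] = $rqppq
  sorted[1] = ppq$rq
  sorted[2] = pq$rqp
  sorted[3] = q$rqpp
  sorted[4] = qppq$r
  sorted[5] = rqppq$
sorted[3] = q$rqpp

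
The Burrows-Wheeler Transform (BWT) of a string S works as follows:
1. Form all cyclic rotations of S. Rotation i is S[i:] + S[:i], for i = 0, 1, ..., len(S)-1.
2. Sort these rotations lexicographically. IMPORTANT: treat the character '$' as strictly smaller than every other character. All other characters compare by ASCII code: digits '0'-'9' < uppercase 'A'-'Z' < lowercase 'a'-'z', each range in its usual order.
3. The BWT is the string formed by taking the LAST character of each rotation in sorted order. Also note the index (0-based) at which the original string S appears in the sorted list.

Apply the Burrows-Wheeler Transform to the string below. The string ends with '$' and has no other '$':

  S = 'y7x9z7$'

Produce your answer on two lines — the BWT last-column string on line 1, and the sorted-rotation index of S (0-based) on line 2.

Answer: 7zyx7$9
5

Derivation:
All 7 rotations (rotation i = S[i:]+S[:i]):
  rot[0] = y7x9z7$
  rot[1] = 7x9z7$y
  rot[2] = x9z7$y7
  rot[3] = 9z7$y7x
  rot[4] = z7$y7x9
  rot[5] = 7$y7x9z
  rot[6] = $y7x9z7
Sorted (with $ < everything):
  sorted[0] = $y7x9z7  (last char: '7')
  sorted[1] = 7$y7x9z  (last char: 'z')
  sorted[2] = 7x9z7$y  (last char: 'y')
  sorted[3] = 9z7$y7x  (last char: 'x')
  sorted[4] = x9z7$y7  (last char: '7')
  sorted[5] = y7x9z7$  (last char: '$')
  sorted[6] = z7$y7x9  (last char: '9')
Last column: 7zyx7$9
Original string S is at sorted index 5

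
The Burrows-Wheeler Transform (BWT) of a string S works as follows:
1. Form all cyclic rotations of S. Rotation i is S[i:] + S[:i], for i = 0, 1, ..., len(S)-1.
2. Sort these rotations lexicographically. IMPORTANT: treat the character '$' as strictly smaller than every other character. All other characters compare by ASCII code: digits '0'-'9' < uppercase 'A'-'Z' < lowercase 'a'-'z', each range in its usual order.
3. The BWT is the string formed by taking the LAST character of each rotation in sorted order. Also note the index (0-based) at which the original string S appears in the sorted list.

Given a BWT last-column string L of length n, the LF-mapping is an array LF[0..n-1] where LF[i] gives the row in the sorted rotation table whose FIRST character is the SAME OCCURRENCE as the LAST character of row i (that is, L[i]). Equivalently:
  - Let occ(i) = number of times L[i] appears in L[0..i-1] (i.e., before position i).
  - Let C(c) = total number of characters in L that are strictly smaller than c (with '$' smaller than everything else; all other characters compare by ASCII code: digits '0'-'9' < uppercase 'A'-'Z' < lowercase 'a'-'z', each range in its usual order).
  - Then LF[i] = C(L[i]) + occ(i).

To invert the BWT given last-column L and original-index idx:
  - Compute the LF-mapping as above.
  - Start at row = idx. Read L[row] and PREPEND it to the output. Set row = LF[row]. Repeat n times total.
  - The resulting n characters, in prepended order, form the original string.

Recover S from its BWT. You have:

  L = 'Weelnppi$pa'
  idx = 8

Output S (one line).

LF mapping: 1 3 4 6 7 8 9 5 0 10 2
Walk LF starting at row 8, prepending L[row]:
  step 1: row=8, L[8]='$', prepend. Next row=LF[8]=0
  step 2: row=0, L[0]='W', prepend. Next row=LF[0]=1
  step 3: row=1, L[1]='e', prepend. Next row=LF[1]=3
  step 4: row=3, L[3]='l', prepend. Next row=LF[3]=6
  step 5: row=6, L[6]='p', prepend. Next row=LF[6]=9
  step 6: row=9, L[9]='p', prepend. Next row=LF[9]=10
  step 7: row=10, L[10]='a', prepend. Next row=LF[10]=2
  step 8: row=2, L[2]='e', prepend. Next row=LF[2]=4
  step 9: row=4, L[4]='n', prepend. Next row=LF[4]=7
  step 10: row=7, L[7]='i', prepend. Next row=LF[7]=5
  step 11: row=5, L[5]='p', prepend. Next row=LF[5]=8
Reversed output: pineappleW$

Answer: pineappleW$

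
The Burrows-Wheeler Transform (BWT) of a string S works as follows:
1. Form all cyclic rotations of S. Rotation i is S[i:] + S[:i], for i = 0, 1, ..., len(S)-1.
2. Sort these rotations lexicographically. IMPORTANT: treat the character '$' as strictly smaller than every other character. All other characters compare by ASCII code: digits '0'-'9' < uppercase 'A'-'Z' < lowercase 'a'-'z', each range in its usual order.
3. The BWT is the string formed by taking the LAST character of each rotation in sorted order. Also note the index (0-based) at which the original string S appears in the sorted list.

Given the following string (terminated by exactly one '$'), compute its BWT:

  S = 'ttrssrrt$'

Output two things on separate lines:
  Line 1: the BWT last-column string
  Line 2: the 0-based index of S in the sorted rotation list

Answer: tstrsrrt$
8

Derivation:
All 9 rotations (rotation i = S[i:]+S[:i]):
  rot[0] = ttrssrrt$
  rot[1] = trssrrt$t
  rot[2] = rssrrt$tt
  rot[3] = ssrrt$ttr
  rot[4] = srrt$ttrs
  rot[5] = rrt$ttrss
  rot[6] = rt$ttrssr
  rot[7] = t$ttrssrr
  rot[8] = $ttrssrrt
Sorted (with $ < everything):
  sorted[0] = $ttrssrrt  (last char: 't')
  sorted[1] = rrt$ttrss  (last char: 's')
  sorted[2] = rssrrt$tt  (last char: 't')
  sorted[3] = rt$ttrssr  (last char: 'r')
  sorted[4] = srrt$ttrs  (last char: 's')
  sorted[5] = ssrrt$ttr  (last char: 'r')
  sorted[6] = t$ttrssrr  (last char: 'r')
  sorted[7] = trssrrt$t  (last char: 't')
  sorted[8] = ttrssrrt$  (last char: '$')
Last column: tstrsrrt$
Original string S is at sorted index 8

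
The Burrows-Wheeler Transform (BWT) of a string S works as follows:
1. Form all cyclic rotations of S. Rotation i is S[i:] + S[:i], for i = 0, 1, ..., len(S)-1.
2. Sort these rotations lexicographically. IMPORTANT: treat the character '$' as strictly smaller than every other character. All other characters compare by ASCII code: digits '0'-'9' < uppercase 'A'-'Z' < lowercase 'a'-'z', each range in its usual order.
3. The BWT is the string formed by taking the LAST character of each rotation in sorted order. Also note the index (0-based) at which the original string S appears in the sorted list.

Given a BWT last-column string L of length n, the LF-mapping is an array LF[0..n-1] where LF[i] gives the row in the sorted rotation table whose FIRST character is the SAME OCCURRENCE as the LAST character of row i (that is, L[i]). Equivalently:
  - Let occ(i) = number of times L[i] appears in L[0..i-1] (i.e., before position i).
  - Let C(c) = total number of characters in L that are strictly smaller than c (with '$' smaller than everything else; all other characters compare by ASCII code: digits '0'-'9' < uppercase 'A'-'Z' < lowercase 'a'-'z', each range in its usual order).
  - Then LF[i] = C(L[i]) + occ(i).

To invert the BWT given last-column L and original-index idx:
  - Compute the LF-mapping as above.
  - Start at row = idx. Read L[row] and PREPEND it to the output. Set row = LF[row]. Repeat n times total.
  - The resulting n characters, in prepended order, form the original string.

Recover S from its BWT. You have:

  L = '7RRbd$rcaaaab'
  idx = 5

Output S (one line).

LF mapping: 1 2 3 8 11 0 12 10 4 5 6 7 9
Walk LF starting at row 5, prepending L[row]:
  step 1: row=5, L[5]='$', prepend. Next row=LF[5]=0
  step 2: row=0, L[0]='7', prepend. Next row=LF[0]=1
  step 3: row=1, L[1]='R', prepend. Next row=LF[1]=2
  step 4: row=2, L[2]='R', prepend. Next row=LF[2]=3
  step 5: row=3, L[3]='b', prepend. Next row=LF[3]=8
  step 6: row=8, L[8]='a', prepend. Next row=LF[8]=4
  step 7: row=4, L[4]='d', prepend. Next row=LF[4]=11
  step 8: row=11, L[11]='a', prepend. Next row=LF[11]=7
  step 9: row=7, L[7]='c', prepend. Next row=LF[7]=10
  step 10: row=10, L[10]='a', prepend. Next row=LF[10]=6
  step 11: row=6, L[6]='r', prepend. Next row=LF[6]=12
  step 12: row=12, L[12]='b', prepend. Next row=LF[12]=9
  step 13: row=9, L[9]='a', prepend. Next row=LF[9]=5
Reversed output: abracadabRR7$

Answer: abracadabRR7$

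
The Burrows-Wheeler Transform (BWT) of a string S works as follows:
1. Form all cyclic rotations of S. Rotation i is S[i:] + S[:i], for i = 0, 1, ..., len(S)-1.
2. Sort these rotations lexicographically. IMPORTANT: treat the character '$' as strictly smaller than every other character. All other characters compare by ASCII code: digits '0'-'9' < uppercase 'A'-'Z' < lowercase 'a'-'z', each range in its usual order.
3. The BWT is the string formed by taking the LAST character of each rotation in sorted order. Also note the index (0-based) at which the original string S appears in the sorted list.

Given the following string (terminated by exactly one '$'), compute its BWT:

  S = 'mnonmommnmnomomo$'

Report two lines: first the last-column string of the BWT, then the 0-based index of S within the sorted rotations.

Answer: oomn$onomommmmmnn
4

Derivation:
All 17 rotations (rotation i = S[i:]+S[:i]):
  rot[0] = mnonmommnmnomomo$
  rot[1] = nonmommnmnomomo$m
  rot[2] = onmommnmnomomo$mn
  rot[3] = nmommnmnomomo$mno
  rot[4] = mommnmnomomo$mnon
  rot[5] = ommnmnomomo$mnonm
  rot[6] = mmnmnomomo$mnonmo
  rot[7] = mnmnomomo$mnonmom
  rot[8] = nmnomomo$mnonmomm
  rot[9] = mnomomo$mnonmommn
  rot[10] = nomomo$mnonmommnm
  rot[11] = omomo$mnonmommnmn
  rot[12] = momo$mnonmommnmno
  rot[13] = omo$mnonmommnmnom
  rot[14] = mo$mnonmommnmnomo
  rot[15] = o$mnonmommnmnomom
  rot[16] = $mnonmommnmnomomo
Sorted (with $ < everything):
  sorted[0] = $mnonmommnmnomomo  (last char: 'o')
  sorted[1] = mmnmnomomo$mnonmo  (last char: 'o')
  sorted[2] = mnmnomomo$mnonmom  (last char: 'm')
  sorted[3] = mnomomo$mnonmommn  (last char: 'n')
  sorted[4] = mnonmommnmnomomo$  (last char: '$')
  sorted[5] = mo$mnonmommnmnomo  (last char: 'o')
  sorted[6] = mommnmnomomo$mnon  (last char: 'n')
  sorted[7] = momo$mnonmommnmno  (last char: 'o')
  sorted[8] = nmnomomo$mnonmomm  (last char: 'm')
  sorted[9] = nmommnmnomomo$mno  (last char: 'o')
  sorted[10] = nomomo$mnonmommnm  (last char: 'm')
  sorted[11] = nonmommnmnomomo$m  (last char: 'm')
  sorted[12] = o$mnonmommnmnomom  (last char: 'm')
  sorted[13] = ommnmnomomo$mnonm  (last char: 'm')
  sorted[14] = omo$mnonmommnmnom  (last char: 'm')
  sorted[15] = omomo$mnonmommnmn  (last char: 'n')
  sorted[16] = onmommnmnomomo$mn  (last char: 'n')
Last column: oomn$onomommmmmnn
Original string S is at sorted index 4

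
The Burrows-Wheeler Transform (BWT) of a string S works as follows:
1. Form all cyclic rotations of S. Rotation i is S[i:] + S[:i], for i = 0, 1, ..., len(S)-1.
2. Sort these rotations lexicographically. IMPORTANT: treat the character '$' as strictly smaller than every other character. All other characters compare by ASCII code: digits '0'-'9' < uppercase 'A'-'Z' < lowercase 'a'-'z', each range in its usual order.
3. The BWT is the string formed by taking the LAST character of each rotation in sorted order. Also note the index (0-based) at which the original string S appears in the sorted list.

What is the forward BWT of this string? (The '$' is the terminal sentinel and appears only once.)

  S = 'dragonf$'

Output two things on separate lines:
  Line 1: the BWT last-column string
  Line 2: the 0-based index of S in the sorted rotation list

All 8 rotations (rotation i = S[i:]+S[:i]):
  rot[0] = dragonf$
  rot[1] = ragonf$d
  rot[2] = agonf$dr
  rot[3] = gonf$dra
  rot[4] = onf$drag
  rot[5] = nf$drago
  rot[6] = f$dragon
  rot[7] = $dragonf
Sorted (with $ < everything):
  sorted[0] = $dragonf  (last char: 'f')
  sorted[1] = agonf$dr  (last char: 'r')
  sorted[2] = dragonf$  (last char: '$')
  sorted[3] = f$dragon  (last char: 'n')
  sorted[4] = gonf$dra  (last char: 'a')
  sorted[5] = nf$drago  (last char: 'o')
  sorted[6] = onf$drag  (last char: 'g')
  sorted[7] = ragonf$d  (last char: 'd')
Last column: fr$naogd
Original string S is at sorted index 2

Answer: fr$naogd
2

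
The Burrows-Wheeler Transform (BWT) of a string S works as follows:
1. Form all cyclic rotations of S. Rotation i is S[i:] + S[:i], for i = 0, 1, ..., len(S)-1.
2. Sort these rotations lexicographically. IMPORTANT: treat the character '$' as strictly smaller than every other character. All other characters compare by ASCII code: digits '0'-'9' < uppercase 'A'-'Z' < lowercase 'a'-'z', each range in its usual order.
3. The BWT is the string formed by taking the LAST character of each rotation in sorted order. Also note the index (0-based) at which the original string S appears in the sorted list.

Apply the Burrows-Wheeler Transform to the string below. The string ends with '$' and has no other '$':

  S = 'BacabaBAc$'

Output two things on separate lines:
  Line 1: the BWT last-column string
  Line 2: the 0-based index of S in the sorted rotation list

Answer: cBa$bcBaAa
3

Derivation:
All 10 rotations (rotation i = S[i:]+S[:i]):
  rot[0] = BacabaBAc$
  rot[1] = acabaBAc$B
  rot[2] = cabaBAc$Ba
  rot[3] = abaBAc$Bac
  rot[4] = baBAc$Baca
  rot[5] = aBAc$Bacab
  rot[6] = BAc$Bacaba
  rot[7] = Ac$BacabaB
  rot[8] = c$BacabaBA
  rot[9] = $BacabaBAc
Sorted (with $ < everything):
  sorted[0] = $BacabaBAc  (last char: 'c')
  sorted[1] = Ac$BacabaB  (last char: 'B')
  sorted[2] = BAc$Bacaba  (last char: 'a')
  sorted[3] = BacabaBAc$  (last char: '$')
  sorted[4] = aBAc$Bacab  (last char: 'b')
  sorted[5] = abaBAc$Bac  (last char: 'c')
  sorted[6] = acabaBAc$B  (last char: 'B')
  sorted[7] = baBAc$Baca  (last char: 'a')
  sorted[8] = c$BacabaBA  (last char: 'A')
  sorted[9] = cabaBAc$Ba  (last char: 'a')
Last column: cBa$bcBaAa
Original string S is at sorted index 3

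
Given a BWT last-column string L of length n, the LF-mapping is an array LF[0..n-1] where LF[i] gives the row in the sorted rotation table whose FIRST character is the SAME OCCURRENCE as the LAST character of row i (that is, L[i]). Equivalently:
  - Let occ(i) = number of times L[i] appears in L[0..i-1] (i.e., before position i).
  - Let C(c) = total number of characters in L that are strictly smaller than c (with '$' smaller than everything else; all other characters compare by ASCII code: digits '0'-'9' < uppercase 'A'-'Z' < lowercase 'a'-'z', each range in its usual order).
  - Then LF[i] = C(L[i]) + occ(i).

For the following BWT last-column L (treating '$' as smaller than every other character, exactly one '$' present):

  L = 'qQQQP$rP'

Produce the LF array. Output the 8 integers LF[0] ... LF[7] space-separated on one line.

Answer: 6 3 4 5 1 0 7 2

Derivation:
Char counts: '$':1, 'P':2, 'Q':3, 'q':1, 'r':1
C (first-col start): C('$')=0, C('P')=1, C('Q')=3, C('q')=6, C('r')=7
L[0]='q': occ=0, LF[0]=C('q')+0=6+0=6
L[1]='Q': occ=0, LF[1]=C('Q')+0=3+0=3
L[2]='Q': occ=1, LF[2]=C('Q')+1=3+1=4
L[3]='Q': occ=2, LF[3]=C('Q')+2=3+2=5
L[4]='P': occ=0, LF[4]=C('P')+0=1+0=1
L[5]='$': occ=0, LF[5]=C('$')+0=0+0=0
L[6]='r': occ=0, LF[6]=C('r')+0=7+0=7
L[7]='P': occ=1, LF[7]=C('P')+1=1+1=2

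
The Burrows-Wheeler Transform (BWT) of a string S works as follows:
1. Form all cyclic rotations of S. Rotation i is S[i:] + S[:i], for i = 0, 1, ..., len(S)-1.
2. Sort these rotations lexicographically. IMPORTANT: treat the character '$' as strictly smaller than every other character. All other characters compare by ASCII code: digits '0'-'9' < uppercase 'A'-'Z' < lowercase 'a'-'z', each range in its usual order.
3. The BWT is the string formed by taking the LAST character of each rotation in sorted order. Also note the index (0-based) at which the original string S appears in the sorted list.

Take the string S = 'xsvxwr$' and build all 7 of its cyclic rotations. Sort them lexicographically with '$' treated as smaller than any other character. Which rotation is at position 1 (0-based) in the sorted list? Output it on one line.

All 7 rotations (rotation i = S[i:]+S[:i]):
  rot[0] = xsvxwr$
  rot[1] = svxwr$x
  rot[2] = vxwr$xs
  rot[3] = xwr$xsv
  rot[4] = wr$xsvx
  rot[5] = r$xsvxw
  rot[6] = $xsvxwr
Sorted (with $ < everything):
  sorted[0] = $xsvxwr
  sorted[1] = r$xsvxw
  sorted[2] = svxwr$x
  sorted[3] = vxwr$xs
  sorted[4] = wr$xsvx
  sorted[5] = xsvxwr$
  sorted[6] = xwr$xsv
sorted[1] = r$xsvxw

Answer: r$xsvxw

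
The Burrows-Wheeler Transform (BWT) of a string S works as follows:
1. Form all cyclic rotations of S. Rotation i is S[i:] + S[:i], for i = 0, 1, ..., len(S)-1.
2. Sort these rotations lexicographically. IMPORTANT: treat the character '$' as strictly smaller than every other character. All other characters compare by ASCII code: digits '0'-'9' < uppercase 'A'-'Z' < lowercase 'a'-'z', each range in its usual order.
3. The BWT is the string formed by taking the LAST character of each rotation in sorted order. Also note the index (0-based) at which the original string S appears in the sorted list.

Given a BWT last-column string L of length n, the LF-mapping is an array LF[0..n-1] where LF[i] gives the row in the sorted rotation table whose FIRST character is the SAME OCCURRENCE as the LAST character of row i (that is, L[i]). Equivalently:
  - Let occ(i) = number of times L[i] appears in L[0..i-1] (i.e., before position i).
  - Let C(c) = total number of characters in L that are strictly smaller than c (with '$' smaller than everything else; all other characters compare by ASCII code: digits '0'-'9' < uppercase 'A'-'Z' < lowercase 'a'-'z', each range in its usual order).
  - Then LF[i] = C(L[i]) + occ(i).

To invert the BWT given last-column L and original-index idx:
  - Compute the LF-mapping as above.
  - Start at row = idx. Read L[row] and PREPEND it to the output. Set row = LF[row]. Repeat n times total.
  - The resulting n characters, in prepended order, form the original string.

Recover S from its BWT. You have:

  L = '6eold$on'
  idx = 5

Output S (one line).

Answer: noodle6$

Derivation:
LF mapping: 1 3 6 4 2 0 7 5
Walk LF starting at row 5, prepending L[row]:
  step 1: row=5, L[5]='$', prepend. Next row=LF[5]=0
  step 2: row=0, L[0]='6', prepend. Next row=LF[0]=1
  step 3: row=1, L[1]='e', prepend. Next row=LF[1]=3
  step 4: row=3, L[3]='l', prepend. Next row=LF[3]=4
  step 5: row=4, L[4]='d', prepend. Next row=LF[4]=2
  step 6: row=2, L[2]='o', prepend. Next row=LF[2]=6
  step 7: row=6, L[6]='o', prepend. Next row=LF[6]=7
  step 8: row=7, L[7]='n', prepend. Next row=LF[7]=5
Reversed output: noodle6$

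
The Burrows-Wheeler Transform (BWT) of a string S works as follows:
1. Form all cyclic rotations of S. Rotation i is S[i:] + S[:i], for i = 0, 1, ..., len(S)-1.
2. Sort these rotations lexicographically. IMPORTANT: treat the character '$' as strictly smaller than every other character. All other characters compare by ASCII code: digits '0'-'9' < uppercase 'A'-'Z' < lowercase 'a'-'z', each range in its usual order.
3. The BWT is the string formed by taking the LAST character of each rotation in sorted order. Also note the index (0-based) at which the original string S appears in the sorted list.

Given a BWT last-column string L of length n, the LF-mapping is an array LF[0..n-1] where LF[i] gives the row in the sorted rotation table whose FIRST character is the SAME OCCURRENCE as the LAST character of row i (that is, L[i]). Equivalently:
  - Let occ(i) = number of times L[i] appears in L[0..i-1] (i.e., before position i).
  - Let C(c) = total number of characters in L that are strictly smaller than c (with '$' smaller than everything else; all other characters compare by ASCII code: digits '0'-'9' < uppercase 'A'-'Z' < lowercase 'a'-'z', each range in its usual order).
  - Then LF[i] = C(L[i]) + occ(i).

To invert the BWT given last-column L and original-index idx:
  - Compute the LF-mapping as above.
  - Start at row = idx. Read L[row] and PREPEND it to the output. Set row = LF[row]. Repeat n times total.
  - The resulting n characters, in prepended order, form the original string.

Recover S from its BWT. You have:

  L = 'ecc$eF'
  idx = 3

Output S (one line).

Answer: ccFee$

Derivation:
LF mapping: 4 2 3 0 5 1
Walk LF starting at row 3, prepending L[row]:
  step 1: row=3, L[3]='$', prepend. Next row=LF[3]=0
  step 2: row=0, L[0]='e', prepend. Next row=LF[0]=4
  step 3: row=4, L[4]='e', prepend. Next row=LF[4]=5
  step 4: row=5, L[5]='F', prepend. Next row=LF[5]=1
  step 5: row=1, L[1]='c', prepend. Next row=LF[1]=2
  step 6: row=2, L[2]='c', prepend. Next row=LF[2]=3
Reversed output: ccFee$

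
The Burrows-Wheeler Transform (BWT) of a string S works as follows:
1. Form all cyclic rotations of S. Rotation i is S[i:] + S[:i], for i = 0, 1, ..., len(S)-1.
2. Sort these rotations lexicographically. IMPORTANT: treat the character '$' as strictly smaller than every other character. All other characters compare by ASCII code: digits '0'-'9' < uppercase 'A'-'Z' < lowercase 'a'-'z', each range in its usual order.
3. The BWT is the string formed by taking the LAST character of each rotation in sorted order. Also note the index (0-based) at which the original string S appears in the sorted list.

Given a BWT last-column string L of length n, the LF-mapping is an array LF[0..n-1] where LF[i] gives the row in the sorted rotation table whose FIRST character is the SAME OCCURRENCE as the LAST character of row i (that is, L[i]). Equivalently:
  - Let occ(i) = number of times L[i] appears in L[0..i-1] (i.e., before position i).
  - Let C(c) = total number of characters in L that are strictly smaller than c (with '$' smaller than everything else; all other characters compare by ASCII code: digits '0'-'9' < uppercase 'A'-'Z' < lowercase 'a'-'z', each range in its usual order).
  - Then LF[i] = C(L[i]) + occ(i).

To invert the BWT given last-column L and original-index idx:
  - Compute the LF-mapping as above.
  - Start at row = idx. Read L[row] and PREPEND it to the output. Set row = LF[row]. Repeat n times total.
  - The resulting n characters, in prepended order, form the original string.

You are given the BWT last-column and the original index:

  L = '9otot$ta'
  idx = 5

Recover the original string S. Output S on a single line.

LF mapping: 1 3 5 4 6 0 7 2
Walk LF starting at row 5, prepending L[row]:
  step 1: row=5, L[5]='$', prepend. Next row=LF[5]=0
  step 2: row=0, L[0]='9', prepend. Next row=LF[0]=1
  step 3: row=1, L[1]='o', prepend. Next row=LF[1]=3
  step 4: row=3, L[3]='o', prepend. Next row=LF[3]=4
  step 5: row=4, L[4]='t', prepend. Next row=LF[4]=6
  step 6: row=6, L[6]='t', prepend. Next row=LF[6]=7
  step 7: row=7, L[7]='a', prepend. Next row=LF[7]=2
  step 8: row=2, L[2]='t', prepend. Next row=LF[2]=5
Reversed output: tattoo9$

Answer: tattoo9$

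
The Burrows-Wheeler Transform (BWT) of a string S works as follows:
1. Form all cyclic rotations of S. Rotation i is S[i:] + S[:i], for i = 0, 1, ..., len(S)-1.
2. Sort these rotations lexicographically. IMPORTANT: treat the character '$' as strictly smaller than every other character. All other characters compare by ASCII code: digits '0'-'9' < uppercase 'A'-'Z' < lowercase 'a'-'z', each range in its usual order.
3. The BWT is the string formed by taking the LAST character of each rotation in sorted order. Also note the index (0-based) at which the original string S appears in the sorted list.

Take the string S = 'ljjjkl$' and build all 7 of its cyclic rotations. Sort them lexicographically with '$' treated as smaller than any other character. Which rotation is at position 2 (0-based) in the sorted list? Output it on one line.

Answer: jjkl$lj

Derivation:
All 7 rotations (rotation i = S[i:]+S[:i]):
  rot[0] = ljjjkl$
  rot[1] = jjjkl$l
  rot[2] = jjkl$lj
  rot[3] = jkl$ljj
  rot[4] = kl$ljjj
  rot[5] = l$ljjjk
  rot[6] = $ljjjkl
Sorted (with $ < everything):
  sorted[0] = $ljjjkl
  sorted[1] = jjjkl$l
  sorted[2] = jjkl$lj
  sorted[3] = jkl$ljj
  sorted[4] = kl$ljjj
  sorted[5] = l$ljjjk
  sorted[6] = ljjjkl$
sorted[2] = jjkl$lj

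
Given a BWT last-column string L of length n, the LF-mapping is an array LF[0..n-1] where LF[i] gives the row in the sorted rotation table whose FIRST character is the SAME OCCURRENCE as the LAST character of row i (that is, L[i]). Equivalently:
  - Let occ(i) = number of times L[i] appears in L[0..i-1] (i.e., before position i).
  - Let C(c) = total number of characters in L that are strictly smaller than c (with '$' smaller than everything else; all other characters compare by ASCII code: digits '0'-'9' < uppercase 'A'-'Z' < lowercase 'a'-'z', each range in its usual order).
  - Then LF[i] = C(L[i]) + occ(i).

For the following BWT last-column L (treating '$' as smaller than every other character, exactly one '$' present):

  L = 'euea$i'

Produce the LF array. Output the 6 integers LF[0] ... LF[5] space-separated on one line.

Answer: 2 5 3 1 0 4

Derivation:
Char counts: '$':1, 'a':1, 'e':2, 'i':1, 'u':1
C (first-col start): C('$')=0, C('a')=1, C('e')=2, C('i')=4, C('u')=5
L[0]='e': occ=0, LF[0]=C('e')+0=2+0=2
L[1]='u': occ=0, LF[1]=C('u')+0=5+0=5
L[2]='e': occ=1, LF[2]=C('e')+1=2+1=3
L[3]='a': occ=0, LF[3]=C('a')+0=1+0=1
L[4]='$': occ=0, LF[4]=C('$')+0=0+0=0
L[5]='i': occ=0, LF[5]=C('i')+0=4+0=4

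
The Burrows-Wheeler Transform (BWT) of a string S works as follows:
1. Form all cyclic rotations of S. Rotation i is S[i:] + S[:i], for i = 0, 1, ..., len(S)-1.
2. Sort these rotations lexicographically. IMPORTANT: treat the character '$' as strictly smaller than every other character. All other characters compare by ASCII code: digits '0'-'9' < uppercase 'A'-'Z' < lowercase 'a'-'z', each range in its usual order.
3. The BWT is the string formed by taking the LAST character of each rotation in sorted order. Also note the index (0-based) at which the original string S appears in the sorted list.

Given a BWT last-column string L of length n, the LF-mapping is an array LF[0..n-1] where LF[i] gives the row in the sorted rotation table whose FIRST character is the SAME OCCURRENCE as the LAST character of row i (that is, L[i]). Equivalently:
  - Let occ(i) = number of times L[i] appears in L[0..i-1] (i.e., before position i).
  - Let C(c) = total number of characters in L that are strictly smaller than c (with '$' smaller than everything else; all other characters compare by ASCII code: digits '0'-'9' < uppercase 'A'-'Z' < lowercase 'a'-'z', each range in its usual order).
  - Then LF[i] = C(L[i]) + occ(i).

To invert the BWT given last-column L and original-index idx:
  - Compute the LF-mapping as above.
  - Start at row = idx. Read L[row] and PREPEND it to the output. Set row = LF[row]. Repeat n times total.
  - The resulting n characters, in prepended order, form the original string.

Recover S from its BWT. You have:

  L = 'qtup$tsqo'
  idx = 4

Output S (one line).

LF mapping: 3 6 8 2 0 7 5 4 1
Walk LF starting at row 4, prepending L[row]:
  step 1: row=4, L[4]='$', prepend. Next row=LF[4]=0
  step 2: row=0, L[0]='q', prepend. Next row=LF[0]=3
  step 3: row=3, L[3]='p', prepend. Next row=LF[3]=2
  step 4: row=2, L[2]='u', prepend. Next row=LF[2]=8
  step 5: row=8, L[8]='o', prepend. Next row=LF[8]=1
  step 6: row=1, L[1]='t', prepend. Next row=LF[1]=6
  step 7: row=6, L[6]='s', prepend. Next row=LF[6]=5
  step 8: row=5, L[5]='t', prepend. Next row=LF[5]=7
  step 9: row=7, L[7]='q', prepend. Next row=LF[7]=4
Reversed output: qtstoupq$

Answer: qtstoupq$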